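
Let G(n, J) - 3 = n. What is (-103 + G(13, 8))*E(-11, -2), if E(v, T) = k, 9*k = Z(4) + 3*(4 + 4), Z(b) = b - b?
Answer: -232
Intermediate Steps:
G(n, J) = 3 + n
Z(b) = 0
k = 8/3 (k = (0 + 3*(4 + 4))/9 = (0 + 3*8)/9 = (0 + 24)/9 = (⅑)*24 = 8/3 ≈ 2.6667)
E(v, T) = 8/3
(-103 + G(13, 8))*E(-11, -2) = (-103 + (3 + 13))*(8/3) = (-103 + 16)*(8/3) = -87*8/3 = -232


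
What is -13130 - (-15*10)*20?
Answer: -10130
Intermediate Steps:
-13130 - (-15*10)*20 = -13130 - (-150)*20 = -13130 - 1*(-3000) = -13130 + 3000 = -10130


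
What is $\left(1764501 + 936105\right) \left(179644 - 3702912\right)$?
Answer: $-9514958700408$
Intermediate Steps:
$\left(1764501 + 936105\right) \left(179644 - 3702912\right) = 2700606 \left(-3523268\right) = -9514958700408$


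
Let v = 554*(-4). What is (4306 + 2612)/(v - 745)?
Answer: -2306/987 ≈ -2.3364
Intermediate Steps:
v = -2216
(4306 + 2612)/(v - 745) = (4306 + 2612)/(-2216 - 745) = 6918/(-2961) = 6918*(-1/2961) = -2306/987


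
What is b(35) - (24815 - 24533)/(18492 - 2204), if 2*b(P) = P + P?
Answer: 284899/8144 ≈ 34.983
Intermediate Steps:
b(P) = P (b(P) = (P + P)/2 = (2*P)/2 = P)
b(35) - (24815 - 24533)/(18492 - 2204) = 35 - (24815 - 24533)/(18492 - 2204) = 35 - 282/16288 = 35 - 1*141/8144 = 35 - 141/8144 = 284899/8144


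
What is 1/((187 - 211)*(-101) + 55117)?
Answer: 1/57541 ≈ 1.7379e-5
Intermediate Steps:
1/((187 - 211)*(-101) + 55117) = 1/(-24*(-101) + 55117) = 1/(2424 + 55117) = 1/57541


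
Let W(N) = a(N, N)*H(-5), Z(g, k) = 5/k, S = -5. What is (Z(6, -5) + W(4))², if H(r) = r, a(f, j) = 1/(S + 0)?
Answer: 0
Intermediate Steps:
a(f, j) = -⅕ (a(f, j) = 1/(-5 + 0) = 1/(-5) = -⅕)
W(N) = 1 (W(N) = -⅕*(-5) = 1)
(Z(6, -5) + W(4))² = (5/(-5) + 1)² = (5*(-⅕) + 1)² = (-1 + 1)² = 0² = 0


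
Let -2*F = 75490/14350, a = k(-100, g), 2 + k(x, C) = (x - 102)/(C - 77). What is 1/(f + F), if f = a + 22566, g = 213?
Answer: 97580/2201393519 ≈ 4.4326e-5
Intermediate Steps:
k(x, C) = -2 + (-102 + x)/(-77 + C) (k(x, C) = -2 + (x - 102)/(C - 77) = -2 + (-102 + x)/(-77 + C))
a = -237/68 (a = (52 - 100 - 2*213)/(-77 + 213) = (52 - 100 - 426)/136 = (1/136)*(-474) = -237/68 ≈ -3.4853)
F = -7549/2870 (F = -37745/14350 = -½*7549/1435 = -7549/2870 ≈ -2.6303)
f = 1534251/68 (f = -237/68 + 22566 = 1534251/68 ≈ 22563.)
1/(f + F) = 1/(1534251/68 - 7549/2870) = 1/(2201393519/97580) = 97580/2201393519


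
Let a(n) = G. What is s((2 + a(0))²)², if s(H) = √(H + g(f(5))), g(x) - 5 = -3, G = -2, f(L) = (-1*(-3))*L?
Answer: 2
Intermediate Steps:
f(L) = 3*L
g(x) = 2 (g(x) = 5 - 3 = 2)
a(n) = -2
s(H) = √(2 + H) (s(H) = √(H + 2) = √(2 + H))
s((2 + a(0))²)² = (√(2 + (2 - 2)²))² = (√(2 + 0²))² = (√(2 + 0))² = (√2)² = 2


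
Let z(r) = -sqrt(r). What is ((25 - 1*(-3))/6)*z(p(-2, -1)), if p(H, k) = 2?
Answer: -14*sqrt(2)/3 ≈ -6.5997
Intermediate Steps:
((25 - 1*(-3))/6)*z(p(-2, -1)) = ((25 - 1*(-3))/6)*(-sqrt(2)) = ((25 + 3)*(1/6))*(-sqrt(2)) = (28*(1/6))*(-sqrt(2)) = 14*(-sqrt(2))/3 = -14*sqrt(2)/3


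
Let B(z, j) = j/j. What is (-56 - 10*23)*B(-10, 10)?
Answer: -286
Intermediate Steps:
B(z, j) = 1
(-56 - 10*23)*B(-10, 10) = (-56 - 10*23)*1 = (-56 - 230)*1 = -286*1 = -286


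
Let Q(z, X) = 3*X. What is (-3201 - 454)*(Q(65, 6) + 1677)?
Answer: -6195225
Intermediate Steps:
(-3201 - 454)*(Q(65, 6) + 1677) = (-3201 - 454)*(3*6 + 1677) = -3655*(18 + 1677) = -3655*1695 = -6195225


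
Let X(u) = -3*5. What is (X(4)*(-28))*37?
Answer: 15540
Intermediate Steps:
X(u) = -15
(X(4)*(-28))*37 = -15*(-28)*37 = 420*37 = 15540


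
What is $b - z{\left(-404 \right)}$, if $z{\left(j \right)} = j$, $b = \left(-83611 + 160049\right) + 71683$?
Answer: $148525$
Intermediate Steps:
$b = 148121$ ($b = 76438 + 71683 = 148121$)
$b - z{\left(-404 \right)} = 148121 - -404 = 148121 + 404 = 148525$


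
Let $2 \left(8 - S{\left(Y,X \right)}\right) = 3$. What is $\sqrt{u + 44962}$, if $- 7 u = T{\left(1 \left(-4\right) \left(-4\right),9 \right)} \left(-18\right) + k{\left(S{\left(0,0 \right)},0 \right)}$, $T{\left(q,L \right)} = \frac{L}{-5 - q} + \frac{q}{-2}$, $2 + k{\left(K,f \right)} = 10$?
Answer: $\frac{2 \sqrt{550505}}{7} \approx 211.99$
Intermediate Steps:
$S{\left(Y,X \right)} = \frac{13}{2}$ ($S{\left(Y,X \right)} = 8 - \frac{3}{2} = \frac{13}{2}$)
$k{\left(K,f \right)} = 8$ ($k{\left(K,f \right)} = -2 + 10 = 8$)
$T{\left(q,L \right)} = - \frac{q}{2} + \frac{L}{-5 - q}$ ($T{\left(q,L \right)} = \frac{L}{-5 - q} + q \left(- \frac{1}{2}\right) = \frac{L}{-5 - q} - \frac{q}{2} = - \frac{q}{2} + \frac{L}{-5 - q}$)
$u = - \frac{1118}{49}$ ($u = - \frac{\frac{- \left(1 \left(-4\right) \left(-4\right)\right)^{2} - 5 \cdot 1 \left(-4\right) \left(-4\right) - 18}{2 \left(5 + 1 \left(-4\right) \left(-4\right)\right)} \left(-18\right) + 8}{7} = - \frac{\frac{- \left(\left(-4\right) \left(-4\right)\right)^{2} - 5 \left(\left(-4\right) \left(-4\right)\right) - 18}{2 \left(5 - -16\right)} \left(-18\right) + 8}{7} = - \frac{\frac{- 16^{2} - 80 - 18}{2 \left(5 + 16\right)} \left(-18\right) + 8}{7} = - \frac{\frac{\left(-1\right) 256 - 80 - 18}{2 \cdot 21} \left(-18\right) + 8}{7} = - \frac{\frac{1}{2} \cdot \frac{1}{21} \left(-256 - 80 - 18\right) \left(-18\right) + 8}{7} = - \frac{\frac{1}{2} \cdot \frac{1}{21} \left(-354\right) \left(-18\right) + 8}{7} = - \frac{\left(- \frac{59}{7}\right) \left(-18\right) + 8}{7} = - \frac{\frac{1062}{7} + 8}{7} = \left(- \frac{1}{7}\right) \frac{1118}{7} = - \frac{1118}{49} \approx -22.816$)
$\sqrt{u + 44962} = \sqrt{- \frac{1118}{49} + 44962} = \sqrt{\frac{2202020}{49}} = \frac{2 \sqrt{550505}}{7}$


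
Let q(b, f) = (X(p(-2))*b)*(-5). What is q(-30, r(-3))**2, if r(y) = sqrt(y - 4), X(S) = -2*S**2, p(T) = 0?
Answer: 0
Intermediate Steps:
r(y) = sqrt(-4 + y)
q(b, f) = 0 (q(b, f) = ((-2*0**2)*b)*(-5) = ((-2*0)*b)*(-5) = (0*b)*(-5) = 0*(-5) = 0)
q(-30, r(-3))**2 = 0**2 = 0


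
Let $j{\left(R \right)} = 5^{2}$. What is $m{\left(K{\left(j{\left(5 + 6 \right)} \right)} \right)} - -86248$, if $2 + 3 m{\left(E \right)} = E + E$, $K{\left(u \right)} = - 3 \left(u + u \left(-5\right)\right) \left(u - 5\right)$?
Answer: $\frac{270742}{3} \approx 90247.0$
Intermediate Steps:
$j{\left(R \right)} = 25$
$K{\left(u \right)} = 12 u \left(-5 + u\right)$ ($K{\left(u \right)} = - 3 \left(u - 5 u\right) \left(-5 + u\right) = - 3 - 4 u \left(-5 + u\right) = - 3 \left(- 4 u \left(-5 + u\right)\right) = 12 u \left(-5 + u\right)$)
$m{\left(E \right)} = - \frac{2}{3} + \frac{2 E}{3}$ ($m{\left(E \right)} = - \frac{2}{3} + \frac{E + E}{3} = - \frac{2}{3} + \frac{2 E}{3}$)
$m{\left(K{\left(j{\left(5 + 6 \right)} \right)} \right)} - -86248 = \left(- \frac{2}{3} + \frac{2 \cdot 12 \cdot 25 \left(-5 + 25\right)}{3}\right) - -86248 = \left(- \frac{2}{3} + \frac{2 \cdot 12 \cdot 25 \cdot 20}{3}\right) + 86248 = \left(- \frac{2}{3} + \frac{2}{3} \cdot 6000\right) + 86248 = \left(- \frac{2}{3} + 4000\right) + 86248 = \frac{11998}{3} + 86248 = \frac{270742}{3}$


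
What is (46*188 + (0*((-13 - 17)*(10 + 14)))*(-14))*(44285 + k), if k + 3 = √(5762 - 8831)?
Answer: 382950736 + 25944*I*√341 ≈ 3.8295e+8 + 4.7909e+5*I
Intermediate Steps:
k = -3 + 3*I*√341 (k = -3 + √(5762 - 8831) = -3 + √(-3069) = -3 + 3*I*√341 ≈ -3.0 + 55.399*I)
(46*188 + (0*((-13 - 17)*(10 + 14)))*(-14))*(44285 + k) = (46*188 + (0*((-13 - 17)*(10 + 14)))*(-14))*(44285 + (-3 + 3*I*√341)) = (8648 + (0*(-30*24))*(-14))*(44282 + 3*I*√341) = (8648 + (0*(-720))*(-14))*(44282 + 3*I*√341) = (8648 + 0*(-14))*(44282 + 3*I*√341) = (8648 + 0)*(44282 + 3*I*√341) = 8648*(44282 + 3*I*√341) = 382950736 + 25944*I*√341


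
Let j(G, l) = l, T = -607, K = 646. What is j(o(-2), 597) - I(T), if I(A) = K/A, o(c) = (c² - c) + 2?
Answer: 363025/607 ≈ 598.06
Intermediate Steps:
o(c) = 2 + c² - c
I(A) = 646/A
j(o(-2), 597) - I(T) = 597 - 646/(-607) = 597 - 646*(-1)/607 = 597 - 1*(-646/607) = 597 + 646/607 = 363025/607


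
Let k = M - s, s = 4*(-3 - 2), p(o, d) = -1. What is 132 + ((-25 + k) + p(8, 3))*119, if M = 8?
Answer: 370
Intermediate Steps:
s = -20 (s = 4*(-5) = -20)
k = 28 (k = 8 - 1*(-20) = 8 + 20 = 28)
132 + ((-25 + k) + p(8, 3))*119 = 132 + ((-25 + 28) - 1)*119 = 132 + (3 - 1)*119 = 132 + 2*119 = 132 + 238 = 370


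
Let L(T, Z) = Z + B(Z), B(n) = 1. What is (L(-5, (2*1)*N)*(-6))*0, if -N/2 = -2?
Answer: 0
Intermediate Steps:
N = 4 (N = -2*(-2) = 4)
L(T, Z) = 1 + Z (L(T, Z) = Z + 1 = 1 + Z)
(L(-5, (2*1)*N)*(-6))*0 = ((1 + (2*1)*4)*(-6))*0 = ((1 + 2*4)*(-6))*0 = ((1 + 8)*(-6))*0 = (9*(-6))*0 = -54*0 = 0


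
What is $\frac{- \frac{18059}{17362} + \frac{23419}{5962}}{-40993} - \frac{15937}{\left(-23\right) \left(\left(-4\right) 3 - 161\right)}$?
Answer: $- \frac{1536961401577461}{383727291985997} \approx -4.0053$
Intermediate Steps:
$\frac{- \frac{18059}{17362} + \frac{23419}{5962}}{-40993} - \frac{15937}{\left(-23\right) \left(\left(-4\right) 3 - 161\right)} = \left(\left(-18059\right) \frac{1}{17362} + 23419 \cdot \frac{1}{5962}\right) \left(- \frac{1}{40993}\right) - \frac{15937}{\left(-23\right) \left(-12 - 161\right)} = \left(- \frac{18059}{17362} + \frac{2129}{542}\right) \left(- \frac{1}{40993}\right) - \frac{15937}{\left(-23\right) \left(-173\right)} = \frac{6793930}{2352551} \left(- \frac{1}{40993}\right) - \frac{15937}{3979} = - \frac{6793930}{96438123143} - \frac{15937}{3979} = - \frac{1536961401577461}{383727291985997}$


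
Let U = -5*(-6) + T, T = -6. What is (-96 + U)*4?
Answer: -288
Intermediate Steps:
U = 24 (U = -5*(-6) - 6 = 30 - 6 = 24)
(-96 + U)*4 = (-96 + 24)*4 = -72*4 = -288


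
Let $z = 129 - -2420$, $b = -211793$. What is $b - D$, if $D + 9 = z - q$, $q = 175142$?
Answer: $-39191$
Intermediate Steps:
$z = 2549$ ($z = 129 + 2420 = 2549$)
$D = -172602$ ($D = -9 + \left(2549 - 175142\right) = -9 - 172593 = -172602$)
$b - D = -211793 - -172602 = -211793 + 172602 = -39191$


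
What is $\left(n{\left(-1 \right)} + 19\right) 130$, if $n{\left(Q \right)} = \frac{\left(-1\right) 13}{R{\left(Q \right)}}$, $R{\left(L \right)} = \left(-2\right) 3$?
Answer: $\frac{8255}{3} \approx 2751.7$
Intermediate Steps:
$R{\left(L \right)} = -6$
$n{\left(Q \right)} = \frac{13}{6}$ ($n{\left(Q \right)} = \frac{\left(-1\right) 13}{-6} = \left(-13\right) \left(- \frac{1}{6}\right) = \frac{13}{6}$)
$\left(n{\left(-1 \right)} + 19\right) 130 = \left(\frac{13}{6} + 19\right) 130 = \frac{127}{6} \cdot 130 = \frac{8255}{3}$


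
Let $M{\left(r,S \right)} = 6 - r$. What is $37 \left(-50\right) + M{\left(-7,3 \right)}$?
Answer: $-1837$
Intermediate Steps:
$37 \left(-50\right) + M{\left(-7,3 \right)} = 37 \left(-50\right) + \left(6 - -7\right) = -1850 + \left(6 + 7\right) = -1850 + 13 = -1837$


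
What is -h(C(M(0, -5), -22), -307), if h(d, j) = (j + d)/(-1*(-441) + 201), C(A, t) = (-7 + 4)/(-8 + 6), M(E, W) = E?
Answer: 611/1284 ≈ 0.47586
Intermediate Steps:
C(A, t) = 3/2 (C(A, t) = -3/(-2) = -3*(-1/2) = 3/2)
h(d, j) = d/642 + j/642 (h(d, j) = (d + j)/(441 + 201) = (d + j)/642 = (d + j)*(1/642) = d/642 + j/642)
-h(C(M(0, -5), -22), -307) = -((1/642)*(3/2) + (1/642)*(-307)) = -(1/428 - 307/642) = -1*(-611/1284) = 611/1284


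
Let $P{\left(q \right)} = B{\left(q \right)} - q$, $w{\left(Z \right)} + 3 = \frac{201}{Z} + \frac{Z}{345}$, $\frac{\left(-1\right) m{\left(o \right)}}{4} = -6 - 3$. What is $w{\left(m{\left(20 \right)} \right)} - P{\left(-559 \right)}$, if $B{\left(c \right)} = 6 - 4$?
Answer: $- \frac{770471}{1380} \approx -558.31$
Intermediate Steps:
$B{\left(c \right)} = 2$
$m{\left(o \right)} = 36$ ($m{\left(o \right)} = - 4 \left(-6 - 3\right) = \left(-4\right) \left(-9\right) = 36$)
$w{\left(Z \right)} = -3 + \frac{201}{Z} + \frac{Z}{345}$ ($w{\left(Z \right)} = -3 + \left(\frac{201}{Z} + \frac{Z}{345}\right) = -3 + \frac{201}{Z} + \frac{Z}{345}$)
$P{\left(q \right)} = 2 - q$
$w{\left(m{\left(20 \right)} \right)} - P{\left(-559 \right)} = \left(-3 + \frac{201}{36} + \frac{1}{345} \cdot 36\right) - \left(2 - -559\right) = \left(-3 + 201 \cdot \frac{1}{36} + \frac{12}{115}\right) - \left(2 + 559\right) = \left(-3 + \frac{67}{12} + \frac{12}{115}\right) - 561 = \frac{3709}{1380} - 561 = - \frac{770471}{1380}$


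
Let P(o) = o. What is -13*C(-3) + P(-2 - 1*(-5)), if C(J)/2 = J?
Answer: 81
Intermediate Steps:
C(J) = 2*J
-13*C(-3) + P(-2 - 1*(-5)) = -26*(-3) + (-2 - 1*(-5)) = -13*(-6) + (-2 + 5) = 78 + 3 = 81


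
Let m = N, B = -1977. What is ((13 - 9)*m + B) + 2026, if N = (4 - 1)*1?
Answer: 61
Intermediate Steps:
N = 3 (N = 3*1 = 3)
m = 3
((13 - 9)*m + B) + 2026 = ((13 - 9)*3 - 1977) + 2026 = (4*3 - 1977) + 2026 = (12 - 1977) + 2026 = -1965 + 2026 = 61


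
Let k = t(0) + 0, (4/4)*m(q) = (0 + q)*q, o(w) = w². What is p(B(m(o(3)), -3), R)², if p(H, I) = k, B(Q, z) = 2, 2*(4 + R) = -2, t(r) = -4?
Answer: 16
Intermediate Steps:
m(q) = q² (m(q) = (0 + q)*q = q*q = q²)
R = -5 (R = -4 + (½)*(-2) = -4 - 1 = -5)
k = -4 (k = -4 + 0 = -4)
p(H, I) = -4
p(B(m(o(3)), -3), R)² = (-4)² = 16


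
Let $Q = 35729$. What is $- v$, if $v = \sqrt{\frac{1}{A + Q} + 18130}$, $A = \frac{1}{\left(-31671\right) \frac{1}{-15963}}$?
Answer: $- \frac{\sqrt{8925549860318896582}}{22188022} \approx -134.65$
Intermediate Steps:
$A = \frac{313}{621}$ ($A = \frac{1}{\left(-31671\right) \left(- \frac{1}{15963}\right)} = \frac{1}{\frac{621}{313}} = \frac{313}{621} \approx 0.50403$)
$v = \frac{\sqrt{8925549860318896582}}{22188022}$ ($v = \sqrt{\frac{1}{\frac{313}{621} + 35729} + 18130} = \sqrt{\frac{1}{\frac{22188022}{621}} + 18130} = \sqrt{\frac{621}{22188022} + 18130} = \sqrt{\frac{402268839481}{22188022}} = \frac{\sqrt{8925549860318896582}}{22188022} \approx 134.65$)
$- v = - \frac{\sqrt{8925549860318896582}}{22188022}$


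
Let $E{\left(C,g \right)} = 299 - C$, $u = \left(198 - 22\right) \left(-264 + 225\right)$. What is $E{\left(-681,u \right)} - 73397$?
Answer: $-72417$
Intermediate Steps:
$u = -6864$ ($u = 176 \left(-39\right) = -6864$)
$E{\left(-681,u \right)} - 73397 = \left(299 - -681\right) - 73397 = \left(299 + 681\right) - 73397 = 980 - 73397 = -72417$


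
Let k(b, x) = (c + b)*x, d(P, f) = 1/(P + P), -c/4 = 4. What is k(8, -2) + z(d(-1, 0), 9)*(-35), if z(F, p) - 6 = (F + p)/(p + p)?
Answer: -7579/36 ≈ -210.53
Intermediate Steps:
c = -16 (c = -4*4 = -16)
d(P, f) = 1/(2*P)
z(F, p) = 6 + (F + p)/(2*p) (z(F, p) = 6 + (F + p)/(p + p) = 6 + (F + p)/((2*p)) = 6 + (F + p)*(1/(2*p)) = 6 + (F + p)/(2*p))
k(b, x) = x*(-16 + b) (k(b, x) = (-16 + b)*x = x*(-16 + b))
k(8, -2) + z(d(-1, 0), 9)*(-35) = -2*(-16 + 8) + ((½)*((½)/(-1) + 13*9)/9)*(-35) = -2*(-8) + ((½)*(⅑)*((½)*(-1) + 117))*(-35) = 16 + ((½)*(⅑)*(-½ + 117))*(-35) = 16 + ((½)*(⅑)*(233/2))*(-35) = 16 + (233/36)*(-35) = 16 - 8155/36 = -7579/36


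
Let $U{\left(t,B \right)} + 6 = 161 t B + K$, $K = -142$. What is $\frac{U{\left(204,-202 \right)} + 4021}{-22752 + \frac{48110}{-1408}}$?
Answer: $\frac{4667952960}{16041463} \approx 290.99$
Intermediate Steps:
$U{\left(t,B \right)} = -148 + 161 B t$ ($U{\left(t,B \right)} = -6 + \left(161 t B - 142\right) = -6 + \left(161 B t - 142\right) = -6 + \left(-142 + 161 B t\right) = -148 + 161 B t$)
$\frac{U{\left(204,-202 \right)} + 4021}{-22752 + \frac{48110}{-1408}} = \frac{\left(-148 + 161 \left(-202\right) 204\right) + 4021}{-22752 + \frac{48110}{-1408}} = \frac{\left(-148 - 6634488\right) + 4021}{-22752 + 48110 \left(- \frac{1}{1408}\right)} = \frac{-6634636 + 4021}{-22752 - \frac{24055}{704}} = - \frac{6630615}{- \frac{16041463}{704}} = \left(-6630615\right) \left(- \frac{704}{16041463}\right) = \frac{4667952960}{16041463}$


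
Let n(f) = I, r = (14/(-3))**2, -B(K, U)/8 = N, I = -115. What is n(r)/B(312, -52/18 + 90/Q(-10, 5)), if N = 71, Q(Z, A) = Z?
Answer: 115/568 ≈ 0.20246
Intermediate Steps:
B(K, U) = -568 (B(K, U) = -8*71 = -568)
r = 196/9 (r = (14*(-1/3))**2 = (-14/3)**2 = 196/9 ≈ 21.778)
n(f) = -115
n(r)/B(312, -52/18 + 90/Q(-10, 5)) = -115/(-568) = -115*(-1/568) = 115/568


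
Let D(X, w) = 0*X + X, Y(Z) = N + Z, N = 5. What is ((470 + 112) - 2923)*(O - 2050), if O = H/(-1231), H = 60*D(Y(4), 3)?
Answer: 5908894690/1231 ≈ 4.8001e+6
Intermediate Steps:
Y(Z) = 5 + Z
D(X, w) = X (D(X, w) = 0 + X = X)
H = 540 (H = 60*(5 + 4) = 60*9 = 540)
O = -540/1231 (O = 540/(-1231) = 540*(-1/1231) = -540/1231 ≈ -0.43867)
((470 + 112) - 2923)*(O - 2050) = ((470 + 112) - 2923)*(-540/1231 - 2050) = (582 - 2923)*(-2524090/1231) = -2341*(-2524090/1231) = 5908894690/1231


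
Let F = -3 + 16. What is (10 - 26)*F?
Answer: -208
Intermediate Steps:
F = 13
(10 - 26)*F = (10 - 26)*13 = -16*13 = -208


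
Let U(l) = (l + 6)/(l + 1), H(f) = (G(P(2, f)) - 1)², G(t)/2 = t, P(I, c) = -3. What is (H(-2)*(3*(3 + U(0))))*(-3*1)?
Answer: -3969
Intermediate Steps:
G(t) = 2*t
H(f) = 49 (H(f) = (2*(-3) - 1)² = (-6 - 1)² = (-7)² = 49)
U(l) = (6 + l)/(1 + l)
(H(-2)*(3*(3 + U(0))))*(-3*1) = (49*(3*(3 + (6 + 0)/(1 + 0))))*(-3*1) = (49*(3*(3 + 6/1)))*(-3) = (49*(3*(3 + 1*6)))*(-3) = (49*(3*(3 + 6)))*(-3) = (49*(3*9))*(-3) = (49*27)*(-3) = 1323*(-3) = -3969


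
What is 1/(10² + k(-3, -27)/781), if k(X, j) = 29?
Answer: 781/78129 ≈ 0.0099963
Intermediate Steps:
1/(10² + k(-3, -27)/781) = 1/(10² + 29/781) = 1/(100 + 29*(1/781)) = 1/(100 + 29/781) = 1/(78129/781) = 781/78129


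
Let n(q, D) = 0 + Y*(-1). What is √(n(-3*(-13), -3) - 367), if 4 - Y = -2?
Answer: I*√373 ≈ 19.313*I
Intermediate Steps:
Y = 6 (Y = 4 - 1*(-2) = 4 + 2 = 6)
n(q, D) = -6 (n(q, D) = 0 + 6*(-1) = 0 - 6 = -6)
√(n(-3*(-13), -3) - 367) = √(-6 - 367) = √(-373) = I*√373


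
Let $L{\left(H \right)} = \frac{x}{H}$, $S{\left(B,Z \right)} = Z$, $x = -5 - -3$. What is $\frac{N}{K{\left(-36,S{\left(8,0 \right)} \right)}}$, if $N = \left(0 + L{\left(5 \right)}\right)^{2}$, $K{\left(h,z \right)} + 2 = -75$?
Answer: $- \frac{4}{1925} \approx -0.0020779$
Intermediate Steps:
$x = -2$ ($x = -5 + 3 = -2$)
$K{\left(h,z \right)} = -77$ ($K{\left(h,z \right)} = -2 - 75 = -77$)
$L{\left(H \right)} = - \frac{2}{H}$
$N = \frac{4}{25}$ ($N = \left(0 - \frac{2}{5}\right)^{2} = \left(- \frac{2}{5}\right)^{2} = \frac{4}{25} \approx 0.16$)
$\frac{N}{K{\left(-36,S{\left(8,0 \right)} \right)}} = \frac{4}{25 \left(-77\right)} = \frac{4}{25} \left(- \frac{1}{77}\right) = - \frac{4}{1925}$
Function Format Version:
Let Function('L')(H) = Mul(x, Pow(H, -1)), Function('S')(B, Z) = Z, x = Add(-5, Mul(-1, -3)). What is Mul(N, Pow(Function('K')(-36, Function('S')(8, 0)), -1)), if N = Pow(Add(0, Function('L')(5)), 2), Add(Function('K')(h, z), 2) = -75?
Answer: Rational(-4, 1925) ≈ -0.0020779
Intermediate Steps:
x = -2 (x = Add(-5, 3) = -2)
Function('K')(h, z) = -77 (Function('K')(h, z) = Add(-2, -75) = -77)
Function('L')(H) = Mul(-2, Pow(H, -1))
N = Rational(4, 25) (N = Pow(Add(0, Mul(-2, Pow(5, -1))), 2) = Pow(Add(0, Mul(-2, Rational(1, 5))), 2) = Pow(Add(0, Rational(-2, 5)), 2) = Pow(Rational(-2, 5), 2) = Rational(4, 25) ≈ 0.16000)
Mul(N, Pow(Function('K')(-36, Function('S')(8, 0)), -1)) = Mul(Rational(4, 25), Pow(-77, -1)) = Mul(Rational(4, 25), Rational(-1, 77)) = Rational(-4, 1925)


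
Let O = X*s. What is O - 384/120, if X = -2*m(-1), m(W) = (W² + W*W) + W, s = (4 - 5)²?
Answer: -26/5 ≈ -5.2000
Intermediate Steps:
s = 1 (s = (-1)² = 1)
m(W) = W + 2*W² (m(W) = (W² + W²) + W = 2*W² + W = W + 2*W²)
X = -2 (X = -(-2)*(1 + 2*(-1)) = -(-2)*(1 - 2) = -(-2)*(-1) = -2*1 = -2)
O = -2 (O = -2*1 = -2)
O - 384/120 = -2 - 384/120 = -2 - 384*1/120 = -2 - 16/5 = -26/5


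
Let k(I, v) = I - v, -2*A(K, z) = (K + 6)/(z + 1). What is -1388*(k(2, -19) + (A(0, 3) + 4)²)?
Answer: -175235/4 ≈ -43809.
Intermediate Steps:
A(K, z) = -(6 + K)/(2*(1 + z)) (A(K, z) = -(K + 6)/(2*(z + 1)) = -(6 + K)/(2*(1 + z)))
-1388*(k(2, -19) + (A(0, 3) + 4)²) = -1388*((2 - 1*(-19)) + ((-6 - 1*0)/(2*(1 + 3)) + 4)²) = -1388*((2 + 19) + ((½)*(-6 + 0)/4 + 4)²) = -1388*(21 + ((½)*(¼)*(-6) + 4)²) = -1388*(21 + (-¾ + 4)²) = -1388*(21 + (13/4)²) = -1388*(21 + 169/16) = -1388*505/16 = -175235/4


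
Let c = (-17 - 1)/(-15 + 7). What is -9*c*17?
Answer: -1377/4 ≈ -344.25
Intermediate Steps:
c = 9/4 (c = -18/(-8) = -18*(-⅛) = 9/4 ≈ 2.2500)
-9*c*17 = -9*9/4*17 = -81/4*17 = -1377/4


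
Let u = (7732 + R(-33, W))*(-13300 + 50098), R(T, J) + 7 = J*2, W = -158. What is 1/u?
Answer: 1/272636382 ≈ 3.6679e-9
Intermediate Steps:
R(T, J) = -7 + 2*J (R(T, J) = -7 + J*2 = -7 + 2*J)
u = 272636382 (u = (7732 + (-7 + 2*(-158)))*(-13300 + 50098) = (7732 + (-7 - 316))*36798 = (7732 - 323)*36798 = 7409*36798 = 272636382)
1/u = 1/272636382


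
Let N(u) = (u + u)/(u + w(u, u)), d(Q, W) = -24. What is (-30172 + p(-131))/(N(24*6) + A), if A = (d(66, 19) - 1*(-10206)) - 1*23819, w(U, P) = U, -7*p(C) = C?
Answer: 211073/95452 ≈ 2.2113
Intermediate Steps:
p(C) = -C/7
N(u) = 1 (N(u) = (u + u)/(u + u) = (2*u)/((2*u)) = (2*u)*(1/(2*u)) = 1)
A = -13637 (A = (-24 - 1*(-10206)) - 1*23819 = (-24 + 10206) - 23819 = 10182 - 23819 = -13637)
(-30172 + p(-131))/(N(24*6) + A) = (-30172 - ⅐*(-131))/(1 - 13637) = (-30172 + 131/7)/(-13636) = -211073/7*(-1/13636) = 211073/95452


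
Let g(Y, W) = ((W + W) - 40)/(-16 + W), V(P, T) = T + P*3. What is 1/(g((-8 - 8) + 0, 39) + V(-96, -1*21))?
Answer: -23/7069 ≈ -0.0032536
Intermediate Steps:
V(P, T) = T + 3*P
g(Y, W) = (-40 + 2*W)/(-16 + W) (g(Y, W) = (2*W - 40)/(-16 + W) = (-40 + 2*W)/(-16 + W))
1/(g((-8 - 8) + 0, 39) + V(-96, -1*21)) = 1/(2*(-20 + 39)/(-16 + 39) + (-1*21 + 3*(-96))) = 1/(2*19/23 + (-21 - 288)) = 1/(2*(1/23)*19 - 309) = 1/(38/23 - 309) = 1/(-7069/23) = -23/7069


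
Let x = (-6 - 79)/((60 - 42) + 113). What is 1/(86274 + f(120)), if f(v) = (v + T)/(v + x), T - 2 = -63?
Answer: 265/22862741 ≈ 1.1591e-5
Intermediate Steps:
x = -85/131 (x = -85/(18 + 113) = -85/131 ≈ -0.64886)
T = -61 (T = 2 - 63 = -61)
f(v) = (-61 + v)/(-85/131 + v) (f(v) = (v - 61)/(v - 85/131) = (-61 + v)/(-85/131 + v))
1/(86274 + f(120)) = 1/(86274 + 131*(-61 + 120)/(-85 + 131*120)) = 1/(86274 + 131*59/(-85 + 15720)) = 1/(86274 + 131*59/15635) = 1/(86274 + 131*(1/15635)*59) = 1/(86274 + 131/265) = 1/(22862741/265) = 265/22862741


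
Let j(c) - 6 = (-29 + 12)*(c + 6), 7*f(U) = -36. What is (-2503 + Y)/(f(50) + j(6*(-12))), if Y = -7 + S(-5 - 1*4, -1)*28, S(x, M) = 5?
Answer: -553/262 ≈ -2.1107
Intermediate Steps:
f(U) = -36/7 (f(U) = (⅐)*(-36) = -36/7)
j(c) = -96 - 17*c (j(c) = 6 + (-29 + 12)*(c + 6) = 6 - 17*(6 + c) = 6 + (-102 - 17*c) = -96 - 17*c)
Y = 133 (Y = -7 + 5*28 = -7 + 140 = 133)
(-2503 + Y)/(f(50) + j(6*(-12))) = (-2503 + 133)/(-36/7 + (-96 - 102*(-12))) = -2370/(-36/7 + (-96 - 17*(-72))) = -2370/(-36/7 + (-96 + 1224)) = -2370/(-36/7 + 1128) = -2370/7860/7 = -2370*7/7860 = -553/262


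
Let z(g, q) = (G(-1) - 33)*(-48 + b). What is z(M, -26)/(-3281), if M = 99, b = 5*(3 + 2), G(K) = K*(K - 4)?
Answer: -644/3281 ≈ -0.19628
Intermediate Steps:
G(K) = K*(-4 + K)
b = 25 (b = 5*5 = 25)
z(g, q) = 644 (z(g, q) = (-(-4 - 1) - 33)*(-48 + 25) = (-1*(-5) - 33)*(-23) = (5 - 33)*(-23) = -28*(-23) = 644)
z(M, -26)/(-3281) = 644/(-3281) = 644*(-1/3281) = -644/3281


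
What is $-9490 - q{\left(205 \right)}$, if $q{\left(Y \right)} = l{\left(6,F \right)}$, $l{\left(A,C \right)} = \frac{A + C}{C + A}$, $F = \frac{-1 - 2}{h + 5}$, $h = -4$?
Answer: $-9491$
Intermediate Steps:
$F = -3$ ($F = \frac{-1 - 2}{-4 + 5} = - \frac{3}{1} = \left(-3\right) 1 = -3$)
$l{\left(A,C \right)} = 1$ ($l{\left(A,C \right)} = \frac{A + C}{A + C} = 1$)
$q{\left(Y \right)} = 1$
$-9490 - q{\left(205 \right)} = -9490 - 1 = -9491$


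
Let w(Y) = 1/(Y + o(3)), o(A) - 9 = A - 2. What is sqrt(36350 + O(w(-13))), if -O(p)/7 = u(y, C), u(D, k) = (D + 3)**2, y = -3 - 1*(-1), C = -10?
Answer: sqrt(36343) ≈ 190.64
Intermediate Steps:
o(A) = 7 + A (o(A) = 9 + (A - 2) = 9 + (-2 + A) = 7 + A)
y = -2 (y = -3 + 1 = -2)
u(D, k) = (3 + D)**2
w(Y) = 1/(10 + Y) (w(Y) = 1/(Y + (7 + 3)) = 1/(Y + 10) = 1/(10 + Y))
O(p) = -7 (O(p) = -7*(3 - 2)**2 = -7*1**2 = -7*1 = -7)
sqrt(36350 + O(w(-13))) = sqrt(36350 - 7) = sqrt(36343)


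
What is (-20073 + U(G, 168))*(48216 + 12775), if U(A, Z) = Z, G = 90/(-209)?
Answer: -1214025855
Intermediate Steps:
G = -90/209 (G = 90*(-1/209) = -90/209 ≈ -0.43062)
(-20073 + U(G, 168))*(48216 + 12775) = (-20073 + 168)*(48216 + 12775) = -19905*60991 = -1214025855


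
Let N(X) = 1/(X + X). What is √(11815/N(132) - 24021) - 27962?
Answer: -27962 + √3095139 ≈ -26203.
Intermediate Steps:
N(X) = 1/(2*X)
√(11815/N(132) - 24021) - 27962 = √(11815/(((½)/132)) - 24021) - 27962 = √(11815/(((½)*(1/132))) - 24021) - 27962 = √(11815/(1/264) - 24021) - 27962 = √(11815*264 - 24021) - 27962 = √(3119160 - 24021) - 27962 = √3095139 - 27962 = -27962 + √3095139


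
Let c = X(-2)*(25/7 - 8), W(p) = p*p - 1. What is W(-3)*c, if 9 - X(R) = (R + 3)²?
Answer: -1984/7 ≈ -283.43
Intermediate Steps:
X(R) = 9 - (3 + R)² (X(R) = 9 - (R + 3)² = 9 - (3 + R)²)
W(p) = -1 + p² (W(p) = p² - 1 = -1 + p²)
c = -248/7 (c = (9 - (3 - 2)²)*(25/7 - 8) = (9 - 1*1²)*(25*(⅐) - 8) = (9 - 1*1)*(25/7 - 8) = (9 - 1)*(-31/7) = 8*(-31/7) = -248/7 ≈ -35.429)
W(-3)*c = (-1 + (-3)²)*(-248/7) = (-1 + 9)*(-248/7) = 8*(-248/7) = -1984/7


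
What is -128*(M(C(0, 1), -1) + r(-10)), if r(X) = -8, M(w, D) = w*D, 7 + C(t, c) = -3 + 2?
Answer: 0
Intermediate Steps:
C(t, c) = -8 (C(t, c) = -7 + (-3 + 2) = -7 - 1 = -8)
M(w, D) = D*w
-128*(M(C(0, 1), -1) + r(-10)) = -128*(-1*(-8) - 8) = -128*(8 - 8) = -128*0 = 0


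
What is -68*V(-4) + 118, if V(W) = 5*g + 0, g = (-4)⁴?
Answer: -86922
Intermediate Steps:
g = 256
V(W) = 1280 (V(W) = 5*256 + 0 = 1280 + 0 = 1280)
-68*V(-4) + 118 = -68*1280 + 118 = -87040 + 118 = -86922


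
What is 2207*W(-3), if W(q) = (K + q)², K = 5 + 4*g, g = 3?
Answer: 432572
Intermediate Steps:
K = 17 (K = 5 + 4*3 = 5 + 12 = 17)
W(q) = (17 + q)²
2207*W(-3) = 2207*(17 - 3)² = 2207*14² = 2207*196 = 432572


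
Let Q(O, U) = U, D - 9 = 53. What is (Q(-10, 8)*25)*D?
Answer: 12400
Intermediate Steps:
D = 62 (D = 9 + 53 = 62)
(Q(-10, 8)*25)*D = (8*25)*62 = 200*62 = 12400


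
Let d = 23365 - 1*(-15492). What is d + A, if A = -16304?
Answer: 22553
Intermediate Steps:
d = 38857 (d = 23365 + 15492 = 38857)
d + A = 38857 - 16304 = 22553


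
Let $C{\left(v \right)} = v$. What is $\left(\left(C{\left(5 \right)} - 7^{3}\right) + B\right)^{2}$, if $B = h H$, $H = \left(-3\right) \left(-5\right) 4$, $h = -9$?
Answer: $770884$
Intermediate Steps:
$H = 60$ ($H = 15 \cdot 4 = 60$)
$B = -540$ ($B = \left(-9\right) 60 = -540$)
$\left(\left(C{\left(5 \right)} - 7^{3}\right) + B\right)^{2} = \left(\left(5 - 7^{3}\right) - 540\right)^{2} = \left(\left(5 - 343\right) - 540\right)^{2} = \left(-338 - 540\right)^{2} = \left(-878\right)^{2} = 770884$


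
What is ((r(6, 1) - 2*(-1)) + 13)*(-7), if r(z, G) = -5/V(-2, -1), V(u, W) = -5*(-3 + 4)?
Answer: -112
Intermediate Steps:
V(u, W) = -5 (V(u, W) = -5*1 = -5)
r(z, G) = 1 (r(z, G) = -5/(-5) = -5*(-1/5) = 1)
((r(6, 1) - 2*(-1)) + 13)*(-7) = ((1 - 2*(-1)) + 13)*(-7) = ((1 + 2) + 13)*(-7) = (3 + 13)*(-7) = 16*(-7) = -112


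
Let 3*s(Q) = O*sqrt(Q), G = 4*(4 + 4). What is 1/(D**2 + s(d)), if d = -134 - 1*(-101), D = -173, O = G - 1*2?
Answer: 29929/895748341 - 10*I*sqrt(33)/895748341 ≈ 3.3412e-5 - 6.4131e-8*I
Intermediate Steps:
G = 32 (G = 4*8 = 32)
O = 30 (O = 32 - 1*2 = 32 - 2 = 30)
d = -33 (d = -134 + 101 = -33)
s(Q) = 10*sqrt(Q) (s(Q) = (30*sqrt(Q))/3 = 10*sqrt(Q))
1/(D**2 + s(d)) = 1/((-173)**2 + 10*sqrt(-33)) = 1/(29929 + 10*(I*sqrt(33))) = 1/(29929 + 10*I*sqrt(33))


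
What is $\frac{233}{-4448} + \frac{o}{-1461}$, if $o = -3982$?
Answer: $\frac{17371523}{6498528} \approx 2.6731$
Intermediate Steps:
$\frac{233}{-4448} + \frac{o}{-1461} = \frac{233}{-4448} - \frac{3982}{-1461} = 233 \left(- \frac{1}{4448}\right) - - \frac{3982}{1461} = - \frac{233}{4448} + \frac{3982}{1461} = \frac{17371523}{6498528}$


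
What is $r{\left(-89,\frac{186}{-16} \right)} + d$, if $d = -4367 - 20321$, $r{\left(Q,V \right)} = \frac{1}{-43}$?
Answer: $- \frac{1061585}{43} \approx -24688.0$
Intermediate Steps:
$r{\left(Q,V \right)} = - \frac{1}{43}$
$d = -24688$ ($d = -4367 - 20321 = -24688$)
$r{\left(-89,\frac{186}{-16} \right)} + d = - \frac{1}{43} - 24688 = - \frac{1061585}{43}$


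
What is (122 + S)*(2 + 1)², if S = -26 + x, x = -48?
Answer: 432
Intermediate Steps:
S = -74 (S = -26 - 48 = -74)
(122 + S)*(2 + 1)² = (122 - 74)*(2 + 1)² = 48*3² = 48*9 = 432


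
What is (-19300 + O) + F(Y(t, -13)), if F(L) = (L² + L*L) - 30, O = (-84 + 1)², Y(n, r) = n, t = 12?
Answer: -12153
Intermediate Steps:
O = 6889 (O = (-83)² = 6889)
F(L) = -30 + 2*L² (F(L) = (L² + L²) - 30 = 2*L² - 30 = -30 + 2*L²)
(-19300 + O) + F(Y(t, -13)) = (-19300 + 6889) + (-30 + 2*12²) = -12411 + (-30 + 2*144) = -12411 + (-30 + 288) = -12411 + 258 = -12153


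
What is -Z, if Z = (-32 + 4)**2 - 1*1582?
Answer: 798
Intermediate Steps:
Z = -798 (Z = (-28)**2 - 1582 = 784 - 1582 = -798)
-Z = -1*(-798) = 798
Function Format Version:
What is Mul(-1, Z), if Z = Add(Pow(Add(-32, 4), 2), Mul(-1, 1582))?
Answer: 798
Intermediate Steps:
Z = -798 (Z = Add(Pow(-28, 2), -1582) = Add(784, -1582) = -798)
Mul(-1, Z) = Mul(-1, -798) = 798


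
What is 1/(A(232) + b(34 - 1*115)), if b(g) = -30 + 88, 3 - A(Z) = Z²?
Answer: -1/53763 ≈ -1.8600e-5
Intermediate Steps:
A(Z) = 3 - Z²
b(g) = 58
1/(A(232) + b(34 - 1*115)) = 1/((3 - 1*232²) + 58) = 1/((3 - 1*53824) + 58) = 1/((3 - 53824) + 58) = 1/(-53821 + 58) = 1/(-53763) = -1/53763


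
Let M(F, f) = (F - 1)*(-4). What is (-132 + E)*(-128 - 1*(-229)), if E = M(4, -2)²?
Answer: 1212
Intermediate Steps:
M(F, f) = 4 - 4*F (M(F, f) = (-1 + F)*(-4) = 4 - 4*F)
E = 144 (E = (4 - 4*4)² = (4 - 16)² = (-12)² = 144)
(-132 + E)*(-128 - 1*(-229)) = (-132 + 144)*(-128 - 1*(-229)) = 12*(-128 + 229) = 12*101 = 1212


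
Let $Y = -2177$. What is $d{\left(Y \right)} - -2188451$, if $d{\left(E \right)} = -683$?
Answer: $2187768$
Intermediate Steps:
$d{\left(Y \right)} - -2188451 = -683 - -2188451 = -683 + 2188451 = 2187768$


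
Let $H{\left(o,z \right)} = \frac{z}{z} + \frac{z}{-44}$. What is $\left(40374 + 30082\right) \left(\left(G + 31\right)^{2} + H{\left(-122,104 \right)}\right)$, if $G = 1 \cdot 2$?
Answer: $\frac{842935584}{11} \approx 7.6631 \cdot 10^{7}$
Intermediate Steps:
$G = 2$
$H{\left(o,z \right)} = 1 - \frac{z}{44}$ ($H{\left(o,z \right)} = 1 + z \left(- \frac{1}{44}\right) = 1 - \frac{z}{44}$)
$\left(40374 + 30082\right) \left(\left(G + 31\right)^{2} + H{\left(-122,104 \right)}\right) = \left(40374 + 30082\right) \left(\left(2 + 31\right)^{2} + \left(1 - \frac{26}{11}\right)\right) = 70456 \left(33^{2} + \left(1 - \frac{26}{11}\right)\right) = 70456 \left(1089 - \frac{15}{11}\right) = 70456 \cdot \frac{11964}{11} = \frac{842935584}{11}$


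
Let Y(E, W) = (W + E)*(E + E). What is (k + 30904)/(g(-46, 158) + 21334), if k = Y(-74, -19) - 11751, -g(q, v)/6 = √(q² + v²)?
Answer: 351125639/227082338 + 98751*√6770/113541169 ≈ 1.6178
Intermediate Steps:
Y(E, W) = 2*E*(E + W) (Y(E, W) = (E + W)*(2*E) = 2*E*(E + W))
g(q, v) = -6*√(q² + v²)
k = 2013 (k = 2*(-74)*(-74 - 19) - 11751 = 2*(-74)*(-93) - 11751 = 13764 - 11751 = 2013)
(k + 30904)/(g(-46, 158) + 21334) = (2013 + 30904)/(-6*√((-46)² + 158²) + 21334) = 32917/(-6*√(2116 + 24964) + 21334) = 32917/(-12*√6770 + 21334) = 32917/(21334 - 12*√6770)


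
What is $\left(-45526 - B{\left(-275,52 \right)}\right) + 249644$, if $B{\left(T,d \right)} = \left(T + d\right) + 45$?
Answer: $204296$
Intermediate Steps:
$B{\left(T,d \right)} = 45 + T + d$
$\left(-45526 - B{\left(-275,52 \right)}\right) + 249644 = \left(-45526 - \left(45 - 275 + 52\right)\right) + 249644 = \left(-45526 - -178\right) + 249644 = \left(-45526 + 178\right) + 249644 = -45348 + 249644 = 204296$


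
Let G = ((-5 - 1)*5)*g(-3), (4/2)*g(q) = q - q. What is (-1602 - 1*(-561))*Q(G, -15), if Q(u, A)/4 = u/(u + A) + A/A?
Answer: -4164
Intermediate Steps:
g(q) = 0 (g(q) = (q - q)/2 = (½)*0 = 0)
G = 0 (G = ((-5 - 1)*5)*0 = -6*5*0 = -30*0 = 0)
Q(u, A) = 4 + 4*u/(A + u) (Q(u, A) = 4*(u/(u + A) + A/A) = 4*(u/(A + u) + 1) = 4*(1 + u/(A + u)) = 4 + 4*u/(A + u))
(-1602 - 1*(-561))*Q(G, -15) = (-1602 - 1*(-561))*(4*(-15 + 2*0)/(-15 + 0)) = (-1602 + 561)*(4*(-15 + 0)/(-15)) = -4164*(-1)*(-15)/15 = -1041*4 = -4164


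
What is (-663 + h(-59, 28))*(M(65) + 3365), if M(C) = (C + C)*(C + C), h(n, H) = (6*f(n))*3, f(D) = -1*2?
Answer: -14165235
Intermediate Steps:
f(D) = -2
h(n, H) = -36 (h(n, H) = (6*(-2))*3 = -12*3 = -36)
M(C) = 4*C**2 (M(C) = (2*C)*(2*C) = 4*C**2)
(-663 + h(-59, 28))*(M(65) + 3365) = (-663 - 36)*(4*65**2 + 3365) = -699*(4*4225 + 3365) = -699*(16900 + 3365) = -699*20265 = -14165235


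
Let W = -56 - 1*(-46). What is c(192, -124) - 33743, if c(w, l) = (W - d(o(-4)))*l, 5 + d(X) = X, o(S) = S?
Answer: -33619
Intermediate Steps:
d(X) = -5 + X
W = -10 (W = -56 + 46 = -10)
c(w, l) = -l (c(w, l) = (-10 - (-5 - 4))*l = (-10 - 1*(-9))*l = (-10 + 9)*l = -l)
c(192, -124) - 33743 = -1*(-124) - 33743 = 124 - 33743 = -33619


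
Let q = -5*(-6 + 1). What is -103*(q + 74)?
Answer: -10197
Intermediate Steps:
q = 25 (q = -5*(-5) = 25)
-103*(q + 74) = -103*(25 + 74) = -103*99 = -10197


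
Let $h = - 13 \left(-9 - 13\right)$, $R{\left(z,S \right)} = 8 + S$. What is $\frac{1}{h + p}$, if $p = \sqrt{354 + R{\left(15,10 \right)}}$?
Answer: $\frac{143}{40712} - \frac{\sqrt{93}}{40712} \approx 0.0032756$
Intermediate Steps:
$h = 286$ ($h = \left(-13\right) \left(-22\right) = 286$)
$p = 2 \sqrt{93}$ ($p = \sqrt{354 + \left(8 + 10\right)} = \sqrt{354 + 18} = \sqrt{372} = 2 \sqrt{93} \approx 19.287$)
$\frac{1}{h + p} = \frac{1}{286 + 2 \sqrt{93}}$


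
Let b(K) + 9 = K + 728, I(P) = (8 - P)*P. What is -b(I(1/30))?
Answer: -647339/900 ≈ -719.27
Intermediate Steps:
I(P) = P*(8 - P)
b(K) = 719 + K (b(K) = -9 + (K + 728) = -9 + (728 + K) = 719 + K)
-b(I(1/30)) = -(719 + (8 - 1/30)/30) = -(719 + (1/30)*(239/30)) = -(719 + 239/900) = -1*647339/900 = -647339/900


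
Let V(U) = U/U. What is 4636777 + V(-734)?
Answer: 4636778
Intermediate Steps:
V(U) = 1
4636777 + V(-734) = 4636777 + 1 = 4636778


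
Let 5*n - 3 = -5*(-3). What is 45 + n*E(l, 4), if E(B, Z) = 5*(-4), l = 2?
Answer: -27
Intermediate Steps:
E(B, Z) = -20
n = 18/5 (n = 3/5 + (-5*(-3))/5 = 3/5 + (1/5)*15 = 3/5 + 3 = 18/5 ≈ 3.6000)
45 + n*E(l, 4) = 45 + (18/5)*(-20) = 45 - 72 = -27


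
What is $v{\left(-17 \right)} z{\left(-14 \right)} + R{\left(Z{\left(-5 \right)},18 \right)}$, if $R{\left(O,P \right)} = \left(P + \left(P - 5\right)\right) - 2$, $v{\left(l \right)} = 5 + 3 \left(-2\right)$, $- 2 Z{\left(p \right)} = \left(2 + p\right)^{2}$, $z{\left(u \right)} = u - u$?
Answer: $29$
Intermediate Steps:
$z{\left(u \right)} = 0$
$Z{\left(p \right)} = - \frac{\left(2 + p\right)^{2}}{2}$
$v{\left(l \right)} = -1$ ($v{\left(l \right)} = 5 - 6 = -1$)
$R{\left(O,P \right)} = -7 + 2 P$ ($R{\left(O,P \right)} = \left(P + \left(-5 + P\right)\right) - 2 = \left(-5 + 2 P\right) - 2 = -7 + 2 P$)
$v{\left(-17 \right)} z{\left(-14 \right)} + R{\left(Z{\left(-5 \right)},18 \right)} = \left(-1\right) 0 + \left(-7 + 2 \cdot 18\right) = 0 + \left(-7 + 36\right) = 0 + 29 = 29$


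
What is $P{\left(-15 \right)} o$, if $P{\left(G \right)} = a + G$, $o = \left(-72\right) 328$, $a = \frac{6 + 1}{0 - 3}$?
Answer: $409344$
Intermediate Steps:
$a = - \frac{7}{3}$ ($a = \frac{7}{-3} = 7 \left(- \frac{1}{3}\right) = - \frac{7}{3} \approx -2.3333$)
$o = -23616$
$P{\left(G \right)} = - \frac{7}{3} + G$
$P{\left(-15 \right)} o = \left(- \frac{7}{3} - 15\right) \left(-23616\right) = \left(- \frac{52}{3}\right) \left(-23616\right) = 409344$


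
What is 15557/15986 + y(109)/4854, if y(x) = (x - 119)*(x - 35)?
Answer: 31842019/38798022 ≈ 0.82071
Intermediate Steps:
y(x) = (-119 + x)*(-35 + x)
15557/15986 + y(109)/4854 = 15557/15986 + (4165 + 109**2 - 154*109)/4854 = 15557*(1/15986) + (4165 + 11881 - 16786)*(1/4854) = 15557/15986 - 740*1/4854 = 15557/15986 - 370/2427 = 31842019/38798022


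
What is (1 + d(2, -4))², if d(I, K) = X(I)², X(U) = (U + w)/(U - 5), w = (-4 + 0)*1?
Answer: 169/81 ≈ 2.0864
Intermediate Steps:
w = -4 (w = -4*1 = -4)
X(U) = (-4 + U)/(-5 + U) (X(U) = (U - 4)/(U - 5) = (-4 + U)/(-5 + U))
d(I, K) = (-4 + I)²/(-5 + I)² (d(I, K) = ((-4 + I)/(-5 + I))² = (-4 + I)²/(-5 + I)²)
(1 + d(2, -4))² = (1 + (-4 + 2)²/(-5 + 2)²)² = (1 + (-2)²/(-3)²)² = (1 + (⅑)*4)² = (1 + 4/9)² = (13/9)² = 169/81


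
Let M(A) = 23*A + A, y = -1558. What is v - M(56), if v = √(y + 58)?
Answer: -1344 + 10*I*√15 ≈ -1344.0 + 38.73*I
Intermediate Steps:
M(A) = 24*A
v = 10*I*√15 (v = √(-1558 + 58) = √(-1500) = 10*I*√15 ≈ 38.73*I)
v - M(56) = 10*I*√15 - 24*56 = 10*I*√15 - 1*1344 = 10*I*√15 - 1344 = -1344 + 10*I*√15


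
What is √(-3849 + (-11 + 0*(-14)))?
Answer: 2*I*√965 ≈ 62.129*I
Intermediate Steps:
√(-3849 + (-11 + 0*(-14))) = √(-3849 + (-11 + 0)) = √(-3849 - 11) = √(-3860) = 2*I*√965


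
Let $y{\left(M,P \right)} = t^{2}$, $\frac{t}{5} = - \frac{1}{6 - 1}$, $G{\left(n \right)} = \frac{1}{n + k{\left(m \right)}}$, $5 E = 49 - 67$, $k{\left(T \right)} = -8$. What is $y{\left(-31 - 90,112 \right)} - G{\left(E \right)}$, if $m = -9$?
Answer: $\frac{63}{58} \approx 1.0862$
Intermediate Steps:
$E = - \frac{18}{5}$ ($E = \frac{49 - 67}{5} = \frac{1}{5} \left(-18\right) = - \frac{18}{5} \approx -3.6$)
$G{\left(n \right)} = \frac{1}{-8 + n}$ ($G{\left(n \right)} = \frac{1}{n - 8} = \frac{1}{-8 + n}$)
$t = -1$ ($t = 5 \left(- \frac{1}{6 - 1}\right) = 5 \left(- \frac{1}{5}\right) = -1$)
$y{\left(M,P \right)} = 1$ ($y{\left(M,P \right)} = \left(-1\right)^{2} = 1$)
$y{\left(-31 - 90,112 \right)} - G{\left(E \right)} = 1 - \frac{1}{-8 - \frac{18}{5}} = 1 - \frac{1}{- \frac{58}{5}} = 1 - - \frac{5}{58} = 1 + \frac{5}{58} = \frac{63}{58}$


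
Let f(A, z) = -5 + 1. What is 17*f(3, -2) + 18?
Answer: -50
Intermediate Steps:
f(A, z) = -4
17*f(3, -2) + 18 = 17*(-4) + 18 = -68 + 18 = -50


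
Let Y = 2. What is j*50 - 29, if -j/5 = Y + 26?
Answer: -7029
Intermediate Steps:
j = -140 (j = -5*(2 + 26) = -5*28 = -140)
j*50 - 29 = -140*50 - 29 = -7000 - 29 = -7029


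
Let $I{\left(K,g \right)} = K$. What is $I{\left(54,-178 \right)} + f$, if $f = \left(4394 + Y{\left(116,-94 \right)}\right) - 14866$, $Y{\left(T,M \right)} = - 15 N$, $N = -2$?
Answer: $-10388$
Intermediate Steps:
$Y{\left(T,M \right)} = 30$ ($Y{\left(T,M \right)} = \left(-15\right) \left(-2\right) = 30$)
$f = -10442$ ($f = \left(4394 + 30\right) - 14866 = 4424 - 14866 = -10442$)
$I{\left(54,-178 \right)} + f = 54 - 10442 = -10388$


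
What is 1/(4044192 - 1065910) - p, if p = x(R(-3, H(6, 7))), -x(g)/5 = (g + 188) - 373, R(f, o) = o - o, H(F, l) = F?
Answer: -2754910849/2978282 ≈ -925.00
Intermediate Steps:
R(f, o) = 0
x(g) = 925 - 5*g (x(g) = -5*((g + 188) - 373) = -5*((188 + g) - 373) = -5*(-185 + g) = 925 - 5*g)
p = 925 (p = 925 - 5*0 = 925 + 0 = 925)
1/(4044192 - 1065910) - p = 1/(4044192 - 1065910) - 1*925 = 1/2978282 - 925 = -2754910849/2978282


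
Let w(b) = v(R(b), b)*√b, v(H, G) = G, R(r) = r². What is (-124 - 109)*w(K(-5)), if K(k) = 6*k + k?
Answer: 8155*I*√35 ≈ 48246.0*I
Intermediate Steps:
K(k) = 7*k
w(b) = b^(3/2) (w(b) = b*√b = b^(3/2))
(-124 - 109)*w(K(-5)) = (-124 - 109)*(7*(-5))^(3/2) = -(-8155)*I*√35 = 8155*I*√35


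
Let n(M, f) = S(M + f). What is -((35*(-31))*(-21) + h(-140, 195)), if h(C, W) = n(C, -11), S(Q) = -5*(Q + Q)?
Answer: -24295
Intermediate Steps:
S(Q) = -10*Q
n(M, f) = -10*M - 10*f (n(M, f) = -10*(M + f) = -10*M - 10*f)
h(C, W) = 110 - 10*C (h(C, W) = -10*C - 10*(-11) = -10*C + 110 = 110 - 10*C)
-((35*(-31))*(-21) + h(-140, 195)) = -((35*(-31))*(-21) + (110 - 10*(-140))) = -(-1085*(-21) + (110 + 1400)) = -(22785 + 1510) = -1*24295 = -24295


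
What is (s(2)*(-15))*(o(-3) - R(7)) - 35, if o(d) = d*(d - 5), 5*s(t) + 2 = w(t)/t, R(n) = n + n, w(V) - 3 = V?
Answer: -50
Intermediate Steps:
w(V) = 3 + V
R(n) = 2*n
s(t) = -⅖ + (3 + t)/(5*t) (s(t) = -⅖ + ((3 + t)/t)/5 = -⅖ + (3 + t)/(5*t))
o(d) = d*(-5 + d)
(s(2)*(-15))*(o(-3) - R(7)) - 35 = (((⅕)*(3 - 1*2)/2)*(-15))*(-3*(-5 - 3) - 2*7) - 35 = (((⅕)*(½)*(3 - 2))*(-15))*(-3*(-8) - 1*14) - 35 = (((⅕)*(½)*1)*(-15))*(24 - 14) - 35 = ((⅒)*(-15))*10 - 35 = -3/2*10 - 35 = -15 - 35 = -50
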